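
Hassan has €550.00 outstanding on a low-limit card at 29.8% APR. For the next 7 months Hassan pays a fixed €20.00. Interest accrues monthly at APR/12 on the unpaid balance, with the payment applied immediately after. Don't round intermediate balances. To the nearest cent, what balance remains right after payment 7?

€502.16

Monthly rate r = 29.8%/12 = 2.48333% = 0.0248333.
Each month: B ← B·(1+r) − €20.00.
Month 1: interest €13.66; balance after payment €543.66.
Month 2: interest €13.50; balance after payment €537.16.
Month 3: interest €13.34; balance after payment €530.50.
Month 4: interest €13.17; balance after payment €523.67.
Month 5: interest €13.00; balance after payment €516.68.
Month 6: interest €12.83; balance after payment €509.51.
Month 7: interest €12.65; balance after payment €502.16.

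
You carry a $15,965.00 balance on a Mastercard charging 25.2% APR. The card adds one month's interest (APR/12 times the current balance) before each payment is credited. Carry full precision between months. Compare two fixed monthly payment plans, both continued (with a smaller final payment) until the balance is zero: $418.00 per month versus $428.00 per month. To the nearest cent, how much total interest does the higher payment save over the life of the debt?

$1,082.72

Monthly rate r = 25.2%/12 = 2.1% = 0.021.
At $418.00/mo: n = ⌈−ln(1 − rB₀/P)/ln(1+r)⌉ = 78 payments (last $394.11); total interest = total paid − $15,965.00 = $16,615.11.
At $428.00/mo: 74 payments (last $253.39); total interest $15,532.39.
Interest saved = $16,615.11 − $15,532.39 = $1,082.72.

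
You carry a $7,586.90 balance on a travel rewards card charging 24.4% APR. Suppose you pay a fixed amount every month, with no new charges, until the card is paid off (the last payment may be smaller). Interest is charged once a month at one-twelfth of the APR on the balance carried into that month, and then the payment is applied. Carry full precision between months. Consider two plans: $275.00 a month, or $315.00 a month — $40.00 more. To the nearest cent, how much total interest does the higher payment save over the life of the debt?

$716.66

Monthly rate r = 24.4%/12 = 2.03333% = 0.0203333.
At $275.00/mo: n = ⌈−ln(1 − rB₀/P)/ln(1+r)⌉ = 41 payments (last $246.37); total interest = total paid − $7,586.90 = $3,659.47.
At $315.00/mo: 34 payments (last $134.71); total interest $2,942.81.
Interest saved = $3,659.47 − $2,942.81 = $716.66.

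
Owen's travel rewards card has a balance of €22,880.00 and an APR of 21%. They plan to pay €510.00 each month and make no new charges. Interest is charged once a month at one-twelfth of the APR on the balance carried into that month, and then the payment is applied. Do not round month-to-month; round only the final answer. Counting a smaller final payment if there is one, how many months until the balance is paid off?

Monthly rate r = 21%/12 = 1.75% = 0.0175.
Recurrence: B ← B·(1+r) − €510.00.
Month 1: interest €400.40; balance after payment €22,770.40.
Month 2: interest €398.48; balance after payment €22,658.88.
Closed form: n = −ln(1 − rB₀/P)/ln(1+r) = −ln(0.2149)/ln(1.0175) ≈ 88.628, so the balance reaches zero during payment 89.

89 months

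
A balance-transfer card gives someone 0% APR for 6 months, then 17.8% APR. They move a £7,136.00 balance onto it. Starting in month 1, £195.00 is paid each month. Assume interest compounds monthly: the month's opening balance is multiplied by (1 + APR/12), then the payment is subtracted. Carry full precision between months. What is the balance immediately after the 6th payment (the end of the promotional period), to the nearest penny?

£5,966.00

Promo months 1–6 at r₀ = 0%/12 = 0; months 7+ at r₁ = 17.8%/12 = 0.0148333.
After month 6 (no interest yet): B = £7,136.00 − 6·£195.00 = £5,966.00.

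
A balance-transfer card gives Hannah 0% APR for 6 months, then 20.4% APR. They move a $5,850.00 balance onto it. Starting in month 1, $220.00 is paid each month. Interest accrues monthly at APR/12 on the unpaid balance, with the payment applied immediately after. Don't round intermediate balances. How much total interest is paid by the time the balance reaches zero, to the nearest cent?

Promo months 1–6 at r₀ = 0%/12 = 0; months 7+ at r₁ = 20.4%/12 = 0.017.
After month 6 (no interest yet): B = $5,850.00 − 6·$220.00 = $4,530.00.
Then at r₁ with $220.00/mo: n₂ = −ln(1 − r₁·B/P)/ln(1+r₁) ≈ 25.56 → 26 more payments.
Total paid = 31·$220.00 + $123.46 = $6,943.46; interest = $6,943.46 − $5,850.00 = $1,093.46.

$1,093.46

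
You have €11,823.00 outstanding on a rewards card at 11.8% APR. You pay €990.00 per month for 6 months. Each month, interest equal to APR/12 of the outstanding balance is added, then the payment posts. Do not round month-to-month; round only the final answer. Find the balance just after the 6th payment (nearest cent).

€6,449.98

Monthly rate r = 11.8%/12 = 0.983333% = 0.00983333.
Each month: B ← B·(1+r) − €990.00.
Month 1: interest €116.26; balance after payment €10,949.26.
Month 2: interest €107.67; balance after payment €10,066.93.
Month 3: interest €98.99; balance after payment €9,175.92.
Month 4: interest €90.23; balance after payment €8,276.15.
Month 5: interest €81.38; balance after payment €7,367.53.
Month 6: interest €72.45; balance after payment €6,449.98.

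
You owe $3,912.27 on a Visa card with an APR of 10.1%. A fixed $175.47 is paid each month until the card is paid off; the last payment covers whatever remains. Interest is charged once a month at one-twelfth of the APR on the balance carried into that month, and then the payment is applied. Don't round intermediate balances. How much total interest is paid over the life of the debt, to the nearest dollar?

Monthly rate r = 10.1%/12 = 0.841667% = 0.00841667.
Payoff takes n = ⌈−ln(1 − rB₀/P)/ln(1+r)⌉ = ⌈24.797⌉ = 25 payments; the last is $139.94.
Total paid = 24·$175.47 + $139.94 = $4,351.22.
Total interest = total paid − principal = $4,351.22 − $3,912.27 = $438.95.

$439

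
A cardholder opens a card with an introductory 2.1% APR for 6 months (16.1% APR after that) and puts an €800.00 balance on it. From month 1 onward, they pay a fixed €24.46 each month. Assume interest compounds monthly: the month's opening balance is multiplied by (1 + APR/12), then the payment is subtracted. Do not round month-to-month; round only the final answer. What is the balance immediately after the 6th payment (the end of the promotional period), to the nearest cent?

Promo months 1–6 at r₀ = 2.1%/12 = 0.00175; months 7+ at r₁ = 16.1%/12 = 0.0134167.
After month 6: iterate B ← B·(1+r₀) − €24.46 for 6 months → €661.03.

€661.03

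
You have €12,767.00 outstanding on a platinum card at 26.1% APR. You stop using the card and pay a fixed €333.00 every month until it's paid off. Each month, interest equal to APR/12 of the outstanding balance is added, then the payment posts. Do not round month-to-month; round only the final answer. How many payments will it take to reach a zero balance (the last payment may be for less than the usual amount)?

84 months

Monthly rate r = 26.1%/12 = 2.175% = 0.02175.
Recurrence: B ← B·(1+r) − €333.00.
Month 1: interest €277.68; balance after payment €12,711.68.
Month 2: interest €276.48; balance after payment €12,655.16.
Closed form: n = −ln(1 − rB₀/P)/ln(1+r) = −ln(0.16612)/ln(1.02175) ≈ 83.425, so the balance reaches zero during payment 84.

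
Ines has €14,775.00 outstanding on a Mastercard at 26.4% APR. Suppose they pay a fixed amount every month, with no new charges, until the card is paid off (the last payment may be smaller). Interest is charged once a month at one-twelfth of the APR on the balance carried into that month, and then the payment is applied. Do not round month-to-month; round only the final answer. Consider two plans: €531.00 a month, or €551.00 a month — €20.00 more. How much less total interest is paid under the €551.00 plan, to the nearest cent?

Monthly rate r = 26.4%/12 = 2.2% = 0.022.
At €531.00/mo: n = ⌈−ln(1 − rB₀/P)/ln(1+r)⌉ = 44 payments (last €279.23); total interest = total paid − €14,775.00 = €8,337.23.
At €551.00/mo: 41 payments (last €530.95); total interest €7,795.95.
Interest saved = €8,337.23 − €7,795.95 = €541.28.

€541.28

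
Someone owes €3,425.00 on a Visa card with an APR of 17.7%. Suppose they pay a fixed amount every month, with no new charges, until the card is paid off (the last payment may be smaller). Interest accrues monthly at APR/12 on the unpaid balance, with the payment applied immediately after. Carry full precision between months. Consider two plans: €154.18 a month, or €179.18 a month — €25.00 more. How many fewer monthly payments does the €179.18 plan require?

5 fewer payments

Monthly rate r = 17.7%/12 = 1.475% = 0.01475.
At €154.18/mo: n = ⌈−ln(1 − rB₀/P)/ln(1+r)⌉ = 28 payments (last €17.50); total interest = total paid − €3,425.00 = €755.36.
At €179.18/mo: 23 payments (last €111.40); total interest €628.36.
Payments saved = 28 − 23 = 5.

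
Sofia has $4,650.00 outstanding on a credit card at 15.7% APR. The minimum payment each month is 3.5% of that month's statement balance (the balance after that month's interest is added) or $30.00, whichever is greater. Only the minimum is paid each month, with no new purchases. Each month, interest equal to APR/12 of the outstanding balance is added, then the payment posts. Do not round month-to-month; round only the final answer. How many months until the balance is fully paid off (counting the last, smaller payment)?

111 months

Monthly rate r = 15.7%/12 = 1.30833% = 0.0130833.
While 3.5% of the post-interest balance exceeds $30.00, each month B ← (B·(1+r))·(1 − 0.035), i.e. B shrinks by the factor (1+r)·0.965 = 0.97763.
This holds for months 1–76. Entering month 77 the balance is $832.84; 3.5% of the post-interest balance is now below $30.00, so the flat $30.00 minimum applies from here.
From month 77 a fixed $30.00 at rate r clears $832.84 in 35 more payments. Total: 76 + 35 = 111 months.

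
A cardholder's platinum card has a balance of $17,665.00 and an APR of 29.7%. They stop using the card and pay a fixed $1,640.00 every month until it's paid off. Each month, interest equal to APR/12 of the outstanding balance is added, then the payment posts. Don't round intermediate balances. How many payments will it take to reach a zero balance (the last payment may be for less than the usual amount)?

13 payments

Monthly rate r = 29.7%/12 = 2.475% = 0.02475.
Recurrence: B ← B·(1+r) − $1,640.00.
Month 1: interest $437.21; balance after payment $16,462.21.
Month 2: interest $407.44; balance after payment $15,229.65.
Closed form: n = −ln(1 − rB₀/P)/ln(1+r) = −ln(0.73341)/ln(1.02475) ≈ 12.682, so the balance reaches zero during payment 13.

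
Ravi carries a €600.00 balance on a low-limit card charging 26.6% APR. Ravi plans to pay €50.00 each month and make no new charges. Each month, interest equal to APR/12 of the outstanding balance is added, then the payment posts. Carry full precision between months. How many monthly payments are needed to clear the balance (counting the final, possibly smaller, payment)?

15 months

Monthly rate r = 26.6%/12 = 2.21667% = 0.0221667.
Recurrence: B ← B·(1+r) − €50.00.
Month 1: interest €13.30; balance after payment €563.30.
Month 2: interest €12.49; balance after payment €525.79.
Closed form: n = −ln(1 − rB₀/P)/ln(1+r) = −ln(0.734)/ln(1.02217) ≈ 14.105, so the balance reaches zero during payment 15.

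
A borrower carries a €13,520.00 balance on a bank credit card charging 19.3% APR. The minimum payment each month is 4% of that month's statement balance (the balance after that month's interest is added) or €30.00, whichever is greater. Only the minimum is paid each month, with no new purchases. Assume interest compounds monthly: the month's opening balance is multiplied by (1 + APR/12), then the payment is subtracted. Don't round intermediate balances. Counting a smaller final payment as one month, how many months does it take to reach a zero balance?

Monthly rate r = 19.3%/12 = 1.60833% = 0.0160833.
While 4% of the post-interest balance exceeds €30.00, each month B ← (B·(1+r))·(1 − 0.04), i.e. B shrinks by the factor (1+r)·0.96 = 0.97544.
This holds for months 1–117. Entering month 118 the balance is €736.96; 4% of the post-interest balance is now below €30.00, so the flat €30.00 minimum applies from here.
From month 118 a fixed €30.00 at rate r clears €736.96 in 32 more payments. Total: 117 + 32 = 149 months.

149 months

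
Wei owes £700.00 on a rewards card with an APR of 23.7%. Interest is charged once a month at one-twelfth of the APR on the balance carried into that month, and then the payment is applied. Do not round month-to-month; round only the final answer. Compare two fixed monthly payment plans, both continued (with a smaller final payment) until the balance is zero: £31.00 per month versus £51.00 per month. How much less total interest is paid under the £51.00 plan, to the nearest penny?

Monthly rate r = 23.7%/12 = 1.975% = 0.01975.
At £31.00/mo: n = ⌈−ln(1 − rB₀/P)/ln(1+r)⌉ = 31 payments (last £6.08); total interest = total paid − £700.00 = £236.08.
At £51.00/mo: 17 payments (last £8.59); total interest £124.59.
Interest saved = £236.08 − £124.59 = £111.49.

£111.49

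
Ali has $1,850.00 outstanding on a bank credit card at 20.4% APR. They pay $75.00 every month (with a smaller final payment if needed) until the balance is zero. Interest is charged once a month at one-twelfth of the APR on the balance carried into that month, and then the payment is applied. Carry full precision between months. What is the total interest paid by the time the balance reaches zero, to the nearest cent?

$568.58

Monthly rate r = 20.4%/12 = 1.7% = 0.017.
Payoff takes n = ⌈−ln(1 − rB₀/P)/ln(1+r)⌉ = ⌈32.246⌉ = 33 payments; the last is $18.58.
Total paid = 32·$75.00 + $18.58 = $2,418.58.
Total interest = total paid − principal = $2,418.58 − $1,850.00 = $568.58.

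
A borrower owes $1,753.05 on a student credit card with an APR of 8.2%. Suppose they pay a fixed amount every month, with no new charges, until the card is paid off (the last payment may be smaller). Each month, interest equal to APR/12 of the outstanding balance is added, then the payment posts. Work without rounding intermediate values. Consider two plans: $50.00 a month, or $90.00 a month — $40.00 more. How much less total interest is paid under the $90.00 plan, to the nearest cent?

$123.28

Monthly rate r = 8.2%/12 = 0.683333% = 0.00683333.
At $50.00/mo: n = ⌈−ln(1 − rB₀/P)/ln(1+r)⌉ = 41 payments (last $10.93); total interest = total paid − $1,753.05 = $257.88.
At $90.00/mo: 21 payments (last $87.65); total interest $134.60.
Interest saved = $257.88 − $134.60 = $123.28.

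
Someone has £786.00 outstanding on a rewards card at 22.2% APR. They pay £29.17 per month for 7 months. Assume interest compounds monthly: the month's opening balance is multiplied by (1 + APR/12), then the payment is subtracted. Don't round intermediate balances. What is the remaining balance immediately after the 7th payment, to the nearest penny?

£677.74

Monthly rate r = 22.2%/12 = 1.85% = 0.0185.
Each month: B ← B·(1+r) − £29.17.
Month 1: interest £14.54; balance after payment £771.37.
Month 2: interest £14.27; balance after payment £756.47.
Month 3: interest £13.99; balance after payment £741.30.
Month 4: interest £13.71; balance after payment £725.84.
Month 5: interest £13.43; balance after payment £710.10.
Month 6: interest £13.14; balance after payment £694.06.
Month 7: interest £12.84; balance after payment £677.74.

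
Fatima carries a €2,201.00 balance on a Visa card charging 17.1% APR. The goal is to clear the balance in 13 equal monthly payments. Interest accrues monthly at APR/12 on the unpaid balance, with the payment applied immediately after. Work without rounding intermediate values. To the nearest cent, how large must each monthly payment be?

Monthly rate r = 17.1%/12 = 1.425% = 0.01425.
Level-payment amortization: P = B₀·r / (1 − (1+r)^(−n)) = 2201.00·0.01425 / (1 − 1.01425^(−13)).
Denominator 1 − (1+r)^(−13) = 0.168016359.
P = 31.3643 / 0.168016359 ≈ 186.67.

€186.67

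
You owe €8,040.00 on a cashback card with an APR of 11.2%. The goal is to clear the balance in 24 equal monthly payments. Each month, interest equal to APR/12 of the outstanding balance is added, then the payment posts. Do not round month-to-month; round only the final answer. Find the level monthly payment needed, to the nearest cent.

€375.47

Monthly rate r = 11.2%/12 = 0.933333% = 0.00933333.
Level-payment amortization: P = B₀·r / (1 − (1+r)^(−n)) = 8040.00·0.00933333 / (1 − 1.00933^(−24)).
Denominator 1 − (1+r)^(−24) = 0.199854046.
P = 75.04 / 0.199854046 ≈ 375.47.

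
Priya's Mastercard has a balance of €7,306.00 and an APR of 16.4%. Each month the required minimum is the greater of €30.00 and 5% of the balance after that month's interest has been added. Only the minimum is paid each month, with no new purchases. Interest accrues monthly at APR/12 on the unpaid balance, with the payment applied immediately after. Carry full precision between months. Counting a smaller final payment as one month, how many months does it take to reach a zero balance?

90 months

Monthly rate r = 16.4%/12 = 1.36667% = 0.0136667.
While 5% of the post-interest balance exceeds €30.00, each month B ← (B·(1+r))·(1 − 0.05), i.e. B shrinks by the factor (1+r)·0.95 = 0.96298.
This holds for months 1–67. Entering month 68 the balance is €583.63; 5% of the post-interest balance is now below €30.00, so the flat €30.00 minimum applies from here.
From month 68 a fixed €30.00 at rate r clears €583.63 in 23 more payments. Total: 67 + 23 = 90 months.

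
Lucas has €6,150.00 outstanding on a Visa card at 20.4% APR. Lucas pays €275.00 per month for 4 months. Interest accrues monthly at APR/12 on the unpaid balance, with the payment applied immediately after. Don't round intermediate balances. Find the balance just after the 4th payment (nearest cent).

Monthly rate r = 20.4%/12 = 1.7% = 0.017.
Each month: B ← B·(1+r) − €275.00.
Month 1: interest €104.55; balance after payment €5,979.55.
Month 2: interest €101.65; balance after payment €5,806.20.
Month 3: interest €98.71; balance after payment €5,629.91.
Month 4: interest €95.71; balance after payment €5,450.62.

€5,450.62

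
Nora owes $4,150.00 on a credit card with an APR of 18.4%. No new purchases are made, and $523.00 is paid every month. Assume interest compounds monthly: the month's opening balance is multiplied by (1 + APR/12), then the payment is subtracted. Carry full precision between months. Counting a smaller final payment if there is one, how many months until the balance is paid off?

Monthly rate r = 18.4%/12 = 1.53333% = 0.0153333.
Recurrence: B ← B·(1+r) − $523.00.
Month 1: interest $63.63; balance after payment $3,690.63.
Month 2: interest $56.59; balance after payment $3,224.22.
Closed form: n = −ln(1 − rB₀/P)/ln(1+r) = −ln(0.87833)/ln(1.01533) ≈ 8.526, so the balance reaches zero during payment 9.

9 months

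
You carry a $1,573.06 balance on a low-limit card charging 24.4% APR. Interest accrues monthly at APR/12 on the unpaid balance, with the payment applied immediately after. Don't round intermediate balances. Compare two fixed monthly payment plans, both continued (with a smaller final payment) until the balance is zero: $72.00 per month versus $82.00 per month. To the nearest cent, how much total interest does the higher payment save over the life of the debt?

$87.00

Monthly rate r = 24.4%/12 = 2.03333% = 0.0203333.
At $72.00/mo: n = ⌈−ln(1 − rB₀/P)/ln(1+r)⌉ = 30 payments (last $13.25); total interest = total paid − $1,573.06 = $528.19.
At $82.00/mo: 25 payments (last $46.25); total interest $441.19.
Interest saved = $528.19 − $441.19 = $87.00.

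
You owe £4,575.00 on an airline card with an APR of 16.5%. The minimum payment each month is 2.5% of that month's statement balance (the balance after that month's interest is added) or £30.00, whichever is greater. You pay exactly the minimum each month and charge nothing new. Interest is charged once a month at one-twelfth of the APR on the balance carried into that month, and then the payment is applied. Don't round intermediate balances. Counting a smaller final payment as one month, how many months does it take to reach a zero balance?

174 months

Monthly rate r = 16.5%/12 = 1.375% = 0.01375.
While 2.5% of the post-interest balance exceeds £30.00, each month B ← (B·(1+r))·(1 − 0.025), i.e. B shrinks by the factor (1+r)·0.975 = 0.98841.
This holds for months 1–116. Entering month 117 the balance is £1,182.79; 2.5% of the post-interest balance is now below £30.00, so the flat £30.00 minimum applies from here.
From month 117 a fixed £30.00 at rate r clears £1,182.79 in 58 more payments. Total: 116 + 58 = 174 months.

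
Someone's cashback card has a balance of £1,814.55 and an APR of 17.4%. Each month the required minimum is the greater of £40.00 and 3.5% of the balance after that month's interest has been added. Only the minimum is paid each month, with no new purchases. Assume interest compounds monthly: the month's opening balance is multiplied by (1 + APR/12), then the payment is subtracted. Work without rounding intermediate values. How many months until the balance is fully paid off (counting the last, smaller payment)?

59 months

Monthly rate r = 17.4%/12 = 1.45% = 0.0145.
While 3.5% of the post-interest balance exceeds £40.00, each month B ← (B·(1+r))·(1 − 0.035), i.e. B shrinks by the factor (1+r)·0.965 = 0.97899.
This holds for months 1–23. Entering month 24 the balance is £1,113.51; 3.5% of the post-interest balance is now below £40.00, so the flat £40.00 minimum applies from here.
From month 24 a fixed £40.00 at rate r clears £1,113.51 in 36 more payments. Total: 23 + 36 = 59 months.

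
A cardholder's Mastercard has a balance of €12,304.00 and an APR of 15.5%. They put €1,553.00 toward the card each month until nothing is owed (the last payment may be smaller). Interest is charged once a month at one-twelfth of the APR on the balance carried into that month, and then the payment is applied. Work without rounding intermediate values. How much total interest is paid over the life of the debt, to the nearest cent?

€762.18

Monthly rate r = 15.5%/12 = 1.29167% = 0.0129167.
Payoff takes n = ⌈−ln(1 − rB₀/P)/ln(1+r)⌉ = ⌈8.412⌉ = 9 payments; the last is €642.18.
Total paid = 8·€1,553.00 + €642.18 = €13,066.18.
Total interest = total paid − principal = €13,066.18 − €12,304.00 = €762.18.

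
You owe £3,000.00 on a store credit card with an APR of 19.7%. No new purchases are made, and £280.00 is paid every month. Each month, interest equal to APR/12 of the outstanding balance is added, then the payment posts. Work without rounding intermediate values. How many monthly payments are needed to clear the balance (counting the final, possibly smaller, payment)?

12 payments

Monthly rate r = 19.7%/12 = 1.64167% = 0.0164167.
Recurrence: B ← B·(1+r) − £280.00.
Month 1: interest £49.25; balance after payment £2,769.25.
Month 2: interest £45.46; balance after payment £2,534.71.
Closed form: n = −ln(1 − rB₀/P)/ln(1+r) = −ln(0.82411)/ln(1.01642) ≈ 11.881, so the balance reaches zero during payment 12.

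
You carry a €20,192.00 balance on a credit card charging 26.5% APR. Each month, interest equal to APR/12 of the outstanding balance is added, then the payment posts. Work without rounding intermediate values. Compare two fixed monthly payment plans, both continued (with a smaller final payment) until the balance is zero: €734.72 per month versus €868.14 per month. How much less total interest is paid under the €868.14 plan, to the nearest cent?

Monthly rate r = 26.5%/12 = 2.20833% = 0.0220833.
At €734.72/mo: n = ⌈−ln(1 − rB₀/P)/ln(1+r)⌉ = 43 payments (last €549.85); total interest = total paid − €20,192.00 = €11,216.09.
At €868.14/mo: 33 payments (last €867.16); total interest €8,455.64.
Interest saved = €11,216.09 − €8,455.64 = €2,760.45.

€2,760.45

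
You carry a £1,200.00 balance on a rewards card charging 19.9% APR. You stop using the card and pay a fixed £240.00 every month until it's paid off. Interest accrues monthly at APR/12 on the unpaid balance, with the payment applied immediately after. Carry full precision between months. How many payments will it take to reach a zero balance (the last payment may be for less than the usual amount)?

6 payments

Monthly rate r = 19.9%/12 = 1.65833% = 0.0165833.
Recurrence: B ← B·(1+r) − £240.00.
Month 1: interest £19.90; balance after payment £979.90.
Month 2: interest £16.25; balance after payment £756.15.
Month 3: interest £12.54; balance after payment £528.69.
Month 4: interest £8.77; balance after payment £297.46.
Month 5: interest £4.93; balance after payment £62.39.
Month 6: interest £1.03; balance after payment £0.00.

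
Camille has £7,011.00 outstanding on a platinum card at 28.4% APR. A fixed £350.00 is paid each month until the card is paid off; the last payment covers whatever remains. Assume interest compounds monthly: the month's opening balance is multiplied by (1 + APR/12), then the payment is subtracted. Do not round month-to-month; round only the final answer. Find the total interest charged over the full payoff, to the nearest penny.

£2,605.29

Monthly rate r = 28.4%/12 = 2.36667% = 0.0236667.
Payoff takes n = ⌈−ln(1 − rB₀/P)/ln(1+r)⌉ = ⌈27.472⌉ = 28 payments; the last is £166.29.
Total paid = 27·£350.00 + £166.29 = £9,616.29.
Total interest = total paid − principal = £9,616.29 − £7,011.00 = £2,605.29.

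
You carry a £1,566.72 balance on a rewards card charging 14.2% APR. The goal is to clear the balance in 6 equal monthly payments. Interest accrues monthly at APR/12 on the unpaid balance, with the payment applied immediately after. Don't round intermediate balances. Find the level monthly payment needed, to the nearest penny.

Monthly rate r = 14.2%/12 = 1.18333% = 0.0118333.
Level-payment amortization: P = B₀·r / (1 − (1+r)^(−n)) = 1566.72·0.0118333 / (1 − 1.01183^(−6)).
Denominator 1 − (1+r)^(−6) = 0.0681497951.
P = 18.5395 / 0.0681497951 ≈ 272.04.

£272.04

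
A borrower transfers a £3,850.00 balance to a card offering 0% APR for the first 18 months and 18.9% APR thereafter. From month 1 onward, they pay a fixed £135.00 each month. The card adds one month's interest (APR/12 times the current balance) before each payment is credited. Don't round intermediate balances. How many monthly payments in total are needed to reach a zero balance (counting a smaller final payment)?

30 months

Promo months 1–18 at r₀ = 0%/12 = 0; months 19+ at r₁ = 18.9%/12 = 0.01575.
After month 18 (no interest yet): B = £3,850.00 − 18·£135.00 = £1,420.00.
Then at r₁ with £135.00/mo: n₂ = −ln(1 − r₁·B/P)/ln(1+r₁) ≈ 11.59 → 12 more payments.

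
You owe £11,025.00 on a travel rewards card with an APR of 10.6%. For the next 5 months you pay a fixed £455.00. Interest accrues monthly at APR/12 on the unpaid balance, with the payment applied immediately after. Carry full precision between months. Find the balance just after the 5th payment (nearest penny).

Monthly rate r = 10.6%/12 = 0.883333% = 0.00883333.
Each month: B ← B·(1+r) − £455.00.
Month 1: interest £97.39; balance after payment £10,667.39.
Month 2: interest £94.23; balance after payment £10,306.62.
Month 3: interest £91.04; balance after payment £9,942.66.
Month 4: interest £87.83; balance after payment £9,575.48.
Month 5: interest £84.58; balance after payment £9,205.07.

£9,205.07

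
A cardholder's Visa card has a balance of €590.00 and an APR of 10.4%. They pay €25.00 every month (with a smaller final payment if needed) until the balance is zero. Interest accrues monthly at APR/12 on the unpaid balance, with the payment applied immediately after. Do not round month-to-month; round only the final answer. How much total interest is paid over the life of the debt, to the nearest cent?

€72.96

Monthly rate r = 10.4%/12 = 0.866667% = 0.00866667.
Payoff takes n = ⌈−ln(1 − rB₀/P)/ln(1+r)⌉ = ⌈26.517⌉ = 27 payments; the last is €12.96.
Total paid = 26·€25.00 + €12.96 = €662.96.
Total interest = total paid − principal = €662.96 − €590.00 = €72.96.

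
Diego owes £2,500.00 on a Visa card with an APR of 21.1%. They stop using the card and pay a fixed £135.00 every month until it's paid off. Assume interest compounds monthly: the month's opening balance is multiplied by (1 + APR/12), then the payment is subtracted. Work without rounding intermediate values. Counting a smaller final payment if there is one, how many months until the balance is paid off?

Monthly rate r = 21.1%/12 = 1.75833% = 0.0175833.
Recurrence: B ← B·(1+r) − £135.00.
Month 1: interest £43.96; balance after payment £2,408.96.
Month 2: interest £42.36; balance after payment £2,316.32.
Closed form: n = −ln(1 − rB₀/P)/ln(1+r) = −ln(0.67438)/ln(1.01758) ≈ 22.602, so the balance reaches zero during payment 23.

23 payments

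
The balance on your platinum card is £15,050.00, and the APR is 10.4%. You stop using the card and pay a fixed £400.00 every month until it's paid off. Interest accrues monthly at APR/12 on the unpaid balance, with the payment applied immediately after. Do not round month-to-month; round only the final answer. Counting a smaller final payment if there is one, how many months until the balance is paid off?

46 payments

Monthly rate r = 10.4%/12 = 0.866667% = 0.00866667.
Recurrence: B ← B·(1+r) − £400.00.
Month 1: interest £130.43; balance after payment £14,780.43.
Month 2: interest £128.10; balance after payment £14,508.53.
Closed form: n = −ln(1 − rB₀/P)/ln(1+r) = −ln(0.67392)/ln(1.00867) ≈ 45.733, so the balance reaches zero during payment 46.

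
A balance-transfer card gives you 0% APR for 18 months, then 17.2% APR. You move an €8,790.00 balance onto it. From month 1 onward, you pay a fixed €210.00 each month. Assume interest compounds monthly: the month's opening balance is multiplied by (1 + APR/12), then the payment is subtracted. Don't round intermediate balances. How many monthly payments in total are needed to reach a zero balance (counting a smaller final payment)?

Promo months 1–18 at r₀ = 0%/12 = 0; months 19+ at r₁ = 17.2%/12 = 0.0143333.
After month 18 (no interest yet): B = €8,790.00 − 18·€210.00 = €5,010.00.
Then at r₁ with €210.00/mo: n₂ = −ln(1 − r₁·B/P)/ln(1+r₁) ≈ 29.40 → 30 more payments.

48 months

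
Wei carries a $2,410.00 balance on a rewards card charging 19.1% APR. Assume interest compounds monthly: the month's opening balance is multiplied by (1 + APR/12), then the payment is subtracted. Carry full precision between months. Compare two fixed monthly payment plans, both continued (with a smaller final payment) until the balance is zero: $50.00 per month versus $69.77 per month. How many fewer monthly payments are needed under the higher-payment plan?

Monthly rate r = 19.1%/12 = 1.59167% = 0.0159167.
At $50.00/mo: n = ⌈−ln(1 − rB₀/P)/ln(1+r)⌉ = 93 payments (last $14.97); total interest = total paid − $2,410.00 = $2,204.97.
At $69.77/mo: 51 payments (last $37.63); total interest $1,116.13.
Payments saved = 93 − 51 = 42.

42 fewer payments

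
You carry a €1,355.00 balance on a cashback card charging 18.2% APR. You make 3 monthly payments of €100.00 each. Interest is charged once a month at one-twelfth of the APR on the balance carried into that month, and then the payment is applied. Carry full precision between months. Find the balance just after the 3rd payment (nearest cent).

Monthly rate r = 18.2%/12 = 1.51667% = 0.0151667.
Each month: B ← B·(1+r) − €100.00.
Month 1: interest €20.55; balance after payment €1,275.55.
Month 2: interest €19.35; balance after payment €1,194.90.
Month 3: interest €18.12; balance after payment €1,113.02.

€1,113.02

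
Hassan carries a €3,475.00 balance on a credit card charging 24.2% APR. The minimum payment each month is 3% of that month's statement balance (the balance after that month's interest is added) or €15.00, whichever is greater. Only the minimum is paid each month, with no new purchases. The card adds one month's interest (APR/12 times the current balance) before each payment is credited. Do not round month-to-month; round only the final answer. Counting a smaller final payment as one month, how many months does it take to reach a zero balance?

241 months

Monthly rate r = 24.2%/12 = 2.01667% = 0.0201667.
While 3% of the post-interest balance exceeds €15.00, each month B ← (B·(1+r))·(1 − 0.03), i.e. B shrinks by the factor (1+r)·0.97 = 0.98956.
This holds for months 1–187. Entering month 188 the balance is €488.39; 3% of the post-interest balance is now below €15.00, so the flat €15.00 minimum applies from here.
From month 188 a fixed €15.00 at rate r clears €488.39 in 54 more payments. Total: 187 + 54 = 241 months.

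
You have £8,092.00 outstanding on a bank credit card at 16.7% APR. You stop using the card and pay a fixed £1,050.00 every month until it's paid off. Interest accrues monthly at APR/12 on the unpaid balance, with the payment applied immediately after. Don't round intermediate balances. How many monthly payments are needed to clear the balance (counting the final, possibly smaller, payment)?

9 months

Monthly rate r = 16.7%/12 = 1.39167% = 0.0139167.
Recurrence: B ← B·(1+r) − £1,050.00.
Month 1: interest £112.61; balance after payment £7,154.61.
Month 2: interest £99.57; balance after payment £6,204.18.
Closed form: n = −ln(1 − rB₀/P)/ln(1+r) = −ln(0.89275)/ln(1.01392) ≈ 8.209, so the balance reaches zero during payment 9.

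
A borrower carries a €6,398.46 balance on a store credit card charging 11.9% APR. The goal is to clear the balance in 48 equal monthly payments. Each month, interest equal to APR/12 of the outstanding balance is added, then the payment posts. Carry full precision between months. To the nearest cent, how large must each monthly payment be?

€168.18

Monthly rate r = 11.9%/12 = 0.991667% = 0.00991667.
Level-payment amortization: P = B₀·r / (1 − (1+r)^(−n)) = 6398.46·0.00991667 / (1 − 1.00992^(−48)).
Denominator 1 − (1+r)^(−48) = 0.377278146.
P = 63.4514 / 0.377278146 ≈ 168.18.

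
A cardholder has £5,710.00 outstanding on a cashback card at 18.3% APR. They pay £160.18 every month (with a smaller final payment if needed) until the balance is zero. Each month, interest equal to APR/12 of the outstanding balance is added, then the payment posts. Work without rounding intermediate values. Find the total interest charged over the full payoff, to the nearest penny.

£2,592.24

Monthly rate r = 18.3%/12 = 1.525% = 0.01525.
Payoff takes n = ⌈−ln(1 − rB₀/P)/ln(1+r)⌉ = ⌈51.830⌉ = 52 payments; the last is £133.06.
Total paid = 51·£160.18 + £133.06 = £8,302.24.
Total interest = total paid − principal = £8,302.24 − £5,710.00 = £2,592.24.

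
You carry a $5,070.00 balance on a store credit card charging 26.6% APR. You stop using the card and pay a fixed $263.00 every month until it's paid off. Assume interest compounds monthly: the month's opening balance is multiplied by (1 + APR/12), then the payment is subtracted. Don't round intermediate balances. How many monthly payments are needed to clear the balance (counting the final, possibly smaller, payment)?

26 months

Monthly rate r = 26.6%/12 = 2.21667% = 0.0221667.
Recurrence: B ← B·(1+r) − $263.00.
Month 1: interest $112.39; balance after payment $4,919.39.
Month 2: interest $109.05; balance after payment $4,765.43.
Closed form: n = −ln(1 − rB₀/P)/ln(1+r) = −ln(0.57268)/ln(1.02217) ≈ 25.425, so the balance reaches zero during payment 26.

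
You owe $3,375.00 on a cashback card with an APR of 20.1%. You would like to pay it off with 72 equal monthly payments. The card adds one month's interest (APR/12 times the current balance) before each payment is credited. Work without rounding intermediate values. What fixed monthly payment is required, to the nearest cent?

$81.04

Monthly rate r = 20.1%/12 = 1.675% = 0.01675.
Level-payment amortization: P = B₀·r / (1 − (1+r)^(−n)) = 3375.00·0.01675 / (1 − 1.01675^(−72)).
Denominator 1 − (1+r)^(−72) = 0.697601967.
P = 56.5312 / 0.697601967 ≈ 81.04.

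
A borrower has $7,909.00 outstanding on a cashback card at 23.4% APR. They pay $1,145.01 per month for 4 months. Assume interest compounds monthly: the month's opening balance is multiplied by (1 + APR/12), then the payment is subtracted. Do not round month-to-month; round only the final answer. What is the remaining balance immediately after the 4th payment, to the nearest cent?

$3,828.43

Monthly rate r = 23.4%/12 = 1.95% = 0.0195.
Each month: B ← B·(1+r) − $1,145.01.
Month 1: interest $154.23; balance after payment $6,918.22.
Month 2: interest $134.91; balance after payment $5,908.11.
Month 3: interest $115.21; balance after payment $4,878.31.
Month 4: interest $95.13; balance after payment $3,828.43.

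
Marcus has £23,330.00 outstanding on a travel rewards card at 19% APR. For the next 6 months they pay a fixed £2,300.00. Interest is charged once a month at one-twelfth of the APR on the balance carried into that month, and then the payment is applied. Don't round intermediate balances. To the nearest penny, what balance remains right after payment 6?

£11,278.03

Monthly rate r = 19%/12 = 1.58333% = 0.0158333.
Each month: B ← B·(1+r) − £2,300.00.
Month 1: interest £369.39; balance after payment £21,399.39.
Month 2: interest £338.82; balance after payment £19,438.22.
Month 3: interest £307.77; balance after payment £17,445.99.
Month 4: interest £276.23; balance after payment £15,422.22.
Month 5: interest £244.19; balance after payment £13,366.40.
Month 6: interest £211.63; balance after payment £11,278.03.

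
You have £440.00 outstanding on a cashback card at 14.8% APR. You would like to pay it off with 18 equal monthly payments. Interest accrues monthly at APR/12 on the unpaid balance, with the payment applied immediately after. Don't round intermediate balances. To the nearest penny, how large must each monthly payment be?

Monthly rate r = 14.8%/12 = 1.23333% = 0.0123333.
Level-payment amortization: P = B₀·r / (1 − (1+r)^(−n)) = 440.00·0.0123333 / (1 − 1.01233^(−18)).
Denominator 1 − (1+r)^(−18) = 0.197996377.
P = 5.42667 / 0.197996377 ≈ 27.41.

£27.41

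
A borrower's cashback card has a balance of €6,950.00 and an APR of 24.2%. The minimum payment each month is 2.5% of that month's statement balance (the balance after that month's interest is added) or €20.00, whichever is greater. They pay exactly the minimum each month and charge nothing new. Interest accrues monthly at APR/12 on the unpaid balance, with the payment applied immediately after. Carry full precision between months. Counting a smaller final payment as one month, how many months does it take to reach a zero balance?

487 months

Monthly rate r = 24.2%/12 = 2.01667% = 0.0201667.
While 2.5% of the post-interest balance exceeds €20.00, each month B ← (B·(1+r))·(1 − 0.025), i.e. B shrinks by the factor (1+r)·0.975 = 0.99466.
This holds for months 1–408. Entering month 409 the balance is €782.87; 2.5% of the post-interest balance is now below €20.00, so the flat €20.00 minimum applies from here.
From month 409 a fixed €20.00 at rate r clears €782.87 in 79 more payments. Total: 408 + 79 = 487 months.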